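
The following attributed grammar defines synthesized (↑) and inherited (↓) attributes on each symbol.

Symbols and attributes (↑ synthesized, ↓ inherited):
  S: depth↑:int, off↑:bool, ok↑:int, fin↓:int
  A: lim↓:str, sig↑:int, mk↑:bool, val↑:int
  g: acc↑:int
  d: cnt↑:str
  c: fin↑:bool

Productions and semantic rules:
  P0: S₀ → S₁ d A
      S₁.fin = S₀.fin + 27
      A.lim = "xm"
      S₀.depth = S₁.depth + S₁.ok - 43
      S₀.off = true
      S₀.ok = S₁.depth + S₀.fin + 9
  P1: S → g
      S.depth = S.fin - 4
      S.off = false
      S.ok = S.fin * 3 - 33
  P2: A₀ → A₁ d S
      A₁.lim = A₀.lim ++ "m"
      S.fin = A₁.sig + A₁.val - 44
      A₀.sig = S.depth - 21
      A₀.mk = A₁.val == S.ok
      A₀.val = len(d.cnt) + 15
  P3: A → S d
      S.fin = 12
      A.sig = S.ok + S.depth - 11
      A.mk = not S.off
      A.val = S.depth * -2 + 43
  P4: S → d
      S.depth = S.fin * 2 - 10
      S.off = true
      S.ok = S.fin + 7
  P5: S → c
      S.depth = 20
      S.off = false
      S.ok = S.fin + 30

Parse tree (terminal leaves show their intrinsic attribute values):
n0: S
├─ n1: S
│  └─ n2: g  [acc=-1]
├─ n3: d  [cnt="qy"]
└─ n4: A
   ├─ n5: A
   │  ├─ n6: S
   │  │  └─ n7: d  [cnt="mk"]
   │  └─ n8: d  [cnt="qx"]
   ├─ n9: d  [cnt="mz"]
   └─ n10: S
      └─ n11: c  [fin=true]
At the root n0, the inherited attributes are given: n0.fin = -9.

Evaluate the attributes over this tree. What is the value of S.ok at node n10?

23

1. n0.fin = -9  [given at root]
2. n1.fin = 18  [S₀.fin + 27]
3. n2.acc = -1  [terminal]
4. n1.depth = 14  [S.fin - 4]
5. n1.off = false  [false]
6. n1.ok = 21  [S.fin * 3 - 33]
7. n3.cnt = "qy"  [terminal]
8. n4.lim = "xm"  ["xm"]
9. n5.lim = "xmm"  [A₀.lim ++ "m"]
10. n6.fin = 12  [12]
11. n7.cnt = "mk"  [terminal]
12. n6.depth = 14  [S.fin * 2 - 10]
13. n6.off = true  [true]
14. n6.ok = 19  [S.fin + 7]
15. n8.cnt = "qx"  [terminal]
16. n5.sig = 22  [S.ok + S.depth - 11]
17. n5.mk = false  [not S.off]
18. n5.val = 15  [S.depth * -2 + 43]
19. n9.cnt = "mz"  [terminal]
20. n10.fin = -7  [A₁.sig + A₁.val - 44]
21. n11.fin = true  [terminal]
22. n10.depth = 20  [20]
23. n10.off = false  [false]
24. n10.ok = 23  [S.fin + 30]
25. n4.sig = -1  [S.depth - 21]
26. n4.mk = false  [A₁.val == S.ok]
27. n4.val = 17  [len(d.cnt) + 15]
28. n0.depth = -8  [S₁.depth + S₁.ok - 43]
29. n0.off = true  [true]
30. n0.ok = 14  [S₁.depth + S₀.fin + 9]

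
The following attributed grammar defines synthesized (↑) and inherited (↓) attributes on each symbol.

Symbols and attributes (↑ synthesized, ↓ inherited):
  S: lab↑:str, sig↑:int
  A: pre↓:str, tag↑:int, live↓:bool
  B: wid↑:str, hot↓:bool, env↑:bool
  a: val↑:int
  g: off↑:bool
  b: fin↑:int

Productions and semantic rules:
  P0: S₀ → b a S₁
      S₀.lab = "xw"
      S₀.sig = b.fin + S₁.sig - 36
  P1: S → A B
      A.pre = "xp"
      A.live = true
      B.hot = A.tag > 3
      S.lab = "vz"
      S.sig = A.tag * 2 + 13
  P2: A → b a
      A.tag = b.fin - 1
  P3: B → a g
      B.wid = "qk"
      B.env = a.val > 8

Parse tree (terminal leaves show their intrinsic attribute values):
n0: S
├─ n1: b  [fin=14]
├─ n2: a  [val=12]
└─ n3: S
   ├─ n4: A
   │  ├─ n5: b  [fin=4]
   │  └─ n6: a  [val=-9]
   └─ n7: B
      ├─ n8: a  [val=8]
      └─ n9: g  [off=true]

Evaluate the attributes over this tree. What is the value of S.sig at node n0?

-3

1. n1.fin = 14  [terminal]
2. n2.val = 12  [terminal]
3. n4.pre = "xp"  ["xp"]
4. n4.live = true  [true]
5. n5.fin = 4  [terminal]
6. n6.val = -9  [terminal]
7. n4.tag = 3  [b.fin - 1]
8. n7.hot = false  [A.tag > 3]
9. n8.val = 8  [terminal]
10. n9.off = true  [terminal]
11. n7.wid = "qk"  ["qk"]
12. n7.env = false  [a.val > 8]
13. n3.lab = "vz"  ["vz"]
14. n3.sig = 19  [A.tag * 2 + 13]
15. n0.lab = "xw"  ["xw"]
16. n0.sig = -3  [b.fin + S₁.sig - 36]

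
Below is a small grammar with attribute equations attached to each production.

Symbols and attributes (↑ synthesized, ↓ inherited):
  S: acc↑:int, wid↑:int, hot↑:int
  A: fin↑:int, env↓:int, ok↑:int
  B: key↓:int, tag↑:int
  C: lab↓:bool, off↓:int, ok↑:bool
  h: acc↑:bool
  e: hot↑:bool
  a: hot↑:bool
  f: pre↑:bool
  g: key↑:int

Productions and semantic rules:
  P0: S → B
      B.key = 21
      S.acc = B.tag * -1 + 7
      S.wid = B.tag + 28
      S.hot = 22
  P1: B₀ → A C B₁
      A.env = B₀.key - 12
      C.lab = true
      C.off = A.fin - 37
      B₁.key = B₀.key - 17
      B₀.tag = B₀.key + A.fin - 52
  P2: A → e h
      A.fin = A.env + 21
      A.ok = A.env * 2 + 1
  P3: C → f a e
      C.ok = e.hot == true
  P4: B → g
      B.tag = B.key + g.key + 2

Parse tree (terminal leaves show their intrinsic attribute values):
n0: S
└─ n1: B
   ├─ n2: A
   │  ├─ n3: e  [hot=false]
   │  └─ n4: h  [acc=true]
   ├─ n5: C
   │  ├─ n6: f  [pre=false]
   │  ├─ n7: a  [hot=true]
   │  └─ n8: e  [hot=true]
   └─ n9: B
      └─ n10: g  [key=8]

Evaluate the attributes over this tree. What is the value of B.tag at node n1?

1. n1.key = 21  [21]
2. n2.env = 9  [B₀.key - 12]
3. n3.hot = false  [terminal]
4. n4.acc = true  [terminal]
5. n2.fin = 30  [A.env + 21]
6. n2.ok = 19  [A.env * 2 + 1]
7. n5.lab = true  [true]
8. n5.off = -7  [A.fin - 37]
9. n6.pre = false  [terminal]
10. n7.hot = true  [terminal]
11. n8.hot = true  [terminal]
12. n5.ok = true  [e.hot == true]
13. n9.key = 4  [B₀.key - 17]
14. n10.key = 8  [terminal]
15. n9.tag = 14  [B.key + g.key + 2]
16. n1.tag = -1  [B₀.key + A.fin - 52]
17. n0.acc = 8  [B.tag * -1 + 7]
18. n0.wid = 27  [B.tag + 28]
19. n0.hot = 22  [22]

-1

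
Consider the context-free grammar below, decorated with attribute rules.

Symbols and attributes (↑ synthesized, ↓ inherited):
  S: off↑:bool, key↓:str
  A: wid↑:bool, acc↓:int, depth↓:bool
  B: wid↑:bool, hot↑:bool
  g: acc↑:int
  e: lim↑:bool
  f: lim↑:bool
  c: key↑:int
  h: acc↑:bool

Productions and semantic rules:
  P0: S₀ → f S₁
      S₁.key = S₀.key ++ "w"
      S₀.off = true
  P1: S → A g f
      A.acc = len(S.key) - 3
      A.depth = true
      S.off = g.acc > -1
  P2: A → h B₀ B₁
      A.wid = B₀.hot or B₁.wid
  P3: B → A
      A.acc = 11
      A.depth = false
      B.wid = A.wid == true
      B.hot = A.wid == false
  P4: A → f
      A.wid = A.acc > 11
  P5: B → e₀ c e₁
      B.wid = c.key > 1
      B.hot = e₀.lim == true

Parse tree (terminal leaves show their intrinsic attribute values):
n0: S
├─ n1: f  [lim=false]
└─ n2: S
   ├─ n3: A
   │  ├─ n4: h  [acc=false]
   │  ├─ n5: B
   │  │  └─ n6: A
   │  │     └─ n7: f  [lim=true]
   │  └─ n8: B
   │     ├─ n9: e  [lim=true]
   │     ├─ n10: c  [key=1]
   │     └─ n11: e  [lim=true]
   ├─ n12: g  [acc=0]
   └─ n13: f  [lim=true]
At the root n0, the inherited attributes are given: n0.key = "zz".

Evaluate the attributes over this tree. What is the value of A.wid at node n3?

true

1. n0.key = "zz"  [given at root]
2. n1.lim = false  [terminal]
3. n2.key = "zzw"  [S₀.key ++ "w"]
4. n3.acc = 0  [len(S.key) - 3]
5. n3.depth = true  [true]
6. n4.acc = false  [terminal]
7. n6.acc = 11  [11]
8. n6.depth = false  [false]
9. n7.lim = true  [terminal]
10. n6.wid = false  [A.acc > 11]
11. n5.wid = false  [A.wid == true]
12. n5.hot = true  [A.wid == false]
13. n9.lim = true  [terminal]
14. n10.key = 1  [terminal]
15. n11.lim = true  [terminal]
16. n8.wid = false  [c.key > 1]
17. n8.hot = true  [e₀.lim == true]
18. n3.wid = true  [B₀.hot or B₁.wid]
19. n12.acc = 0  [terminal]
20. n13.lim = true  [terminal]
21. n2.off = true  [g.acc > -1]
22. n0.off = true  [true]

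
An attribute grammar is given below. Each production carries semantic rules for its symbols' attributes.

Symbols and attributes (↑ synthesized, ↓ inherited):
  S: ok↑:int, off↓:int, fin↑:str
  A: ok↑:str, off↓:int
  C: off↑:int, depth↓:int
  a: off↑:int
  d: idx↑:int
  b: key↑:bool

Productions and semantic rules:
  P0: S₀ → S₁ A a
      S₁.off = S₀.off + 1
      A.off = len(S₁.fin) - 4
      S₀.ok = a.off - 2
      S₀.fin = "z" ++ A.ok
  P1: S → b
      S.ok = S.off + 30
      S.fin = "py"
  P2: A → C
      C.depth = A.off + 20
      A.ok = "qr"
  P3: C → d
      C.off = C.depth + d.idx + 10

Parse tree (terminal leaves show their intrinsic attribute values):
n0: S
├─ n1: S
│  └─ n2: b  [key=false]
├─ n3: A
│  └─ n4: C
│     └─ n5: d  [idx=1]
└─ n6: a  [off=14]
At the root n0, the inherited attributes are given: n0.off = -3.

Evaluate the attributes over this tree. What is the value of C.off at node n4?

29

1. n0.off = -3  [given at root]
2. n1.off = -2  [S₀.off + 1]
3. n2.key = false  [terminal]
4. n1.ok = 28  [S.off + 30]
5. n1.fin = "py"  ["py"]
6. n3.off = -2  [len(S₁.fin) - 4]
7. n4.depth = 18  [A.off + 20]
8. n5.idx = 1  [terminal]
9. n4.off = 29  [C.depth + d.idx + 10]
10. n3.ok = "qr"  ["qr"]
11. n6.off = 14  [terminal]
12. n0.ok = 12  [a.off - 2]
13. n0.fin = "zqr"  ["z" ++ A.ok]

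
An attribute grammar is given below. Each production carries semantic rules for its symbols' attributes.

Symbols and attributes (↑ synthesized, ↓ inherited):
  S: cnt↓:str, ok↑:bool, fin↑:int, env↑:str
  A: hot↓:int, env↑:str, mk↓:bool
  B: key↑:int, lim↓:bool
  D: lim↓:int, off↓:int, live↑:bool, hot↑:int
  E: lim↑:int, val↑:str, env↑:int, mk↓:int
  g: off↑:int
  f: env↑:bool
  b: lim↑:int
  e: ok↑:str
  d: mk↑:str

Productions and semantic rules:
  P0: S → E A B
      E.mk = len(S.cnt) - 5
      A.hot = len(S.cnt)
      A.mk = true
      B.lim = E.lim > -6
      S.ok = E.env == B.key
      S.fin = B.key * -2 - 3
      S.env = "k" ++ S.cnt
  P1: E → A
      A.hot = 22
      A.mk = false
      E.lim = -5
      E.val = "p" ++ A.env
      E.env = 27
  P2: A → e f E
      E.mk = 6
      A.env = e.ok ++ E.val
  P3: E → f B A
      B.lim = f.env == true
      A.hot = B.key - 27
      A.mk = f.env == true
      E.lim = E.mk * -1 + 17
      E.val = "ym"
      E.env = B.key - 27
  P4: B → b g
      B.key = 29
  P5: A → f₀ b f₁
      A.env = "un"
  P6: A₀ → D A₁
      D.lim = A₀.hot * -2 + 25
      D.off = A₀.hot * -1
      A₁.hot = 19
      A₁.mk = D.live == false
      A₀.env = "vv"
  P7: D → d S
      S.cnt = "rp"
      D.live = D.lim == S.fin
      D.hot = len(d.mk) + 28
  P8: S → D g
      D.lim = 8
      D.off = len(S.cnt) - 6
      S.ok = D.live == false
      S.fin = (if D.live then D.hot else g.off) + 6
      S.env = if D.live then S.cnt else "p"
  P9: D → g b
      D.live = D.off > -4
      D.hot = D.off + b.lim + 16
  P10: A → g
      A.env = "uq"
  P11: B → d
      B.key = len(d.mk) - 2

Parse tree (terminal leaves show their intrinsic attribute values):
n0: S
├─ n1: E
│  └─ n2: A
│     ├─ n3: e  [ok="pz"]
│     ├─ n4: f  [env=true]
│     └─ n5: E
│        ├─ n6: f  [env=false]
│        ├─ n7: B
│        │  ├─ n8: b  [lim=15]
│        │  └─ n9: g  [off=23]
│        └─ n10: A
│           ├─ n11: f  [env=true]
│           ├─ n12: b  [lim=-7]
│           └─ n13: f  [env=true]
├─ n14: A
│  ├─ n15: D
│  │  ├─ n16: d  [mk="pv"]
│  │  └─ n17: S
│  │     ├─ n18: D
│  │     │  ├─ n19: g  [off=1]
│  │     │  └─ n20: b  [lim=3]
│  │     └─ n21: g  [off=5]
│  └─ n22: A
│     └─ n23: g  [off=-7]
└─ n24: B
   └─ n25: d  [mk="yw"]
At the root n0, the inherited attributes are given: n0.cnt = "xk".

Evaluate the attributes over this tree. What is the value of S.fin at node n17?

1. n0.cnt = "xk"  [given at root]
2. n1.mk = -3  [len(S.cnt) - 5]
3. n2.hot = 22  [22]
4. n2.mk = false  [false]
5. n3.ok = "pz"  [terminal]
6. n4.env = true  [terminal]
7. n5.mk = 6  [6]
8. n6.env = false  [terminal]
9. n7.lim = false  [f.env == true]
10. n8.lim = 15  [terminal]
11. n9.off = 23  [terminal]
12. n7.key = 29  [29]
13. n10.hot = 2  [B.key - 27]
14. n10.mk = false  [f.env == true]
15. n11.env = true  [terminal]
16. n12.lim = -7  [terminal]
17. n13.env = true  [terminal]
18. n10.env = "un"  ["un"]
19. n5.lim = 11  [E.mk * -1 + 17]
20. n5.val = "ym"  ["ym"]
21. n5.env = 2  [B.key - 27]
22. n2.env = "pzym"  [e.ok ++ E.val]
23. n1.lim = -5  [-5]
24. n1.val = "ppzym"  ["p" ++ A.env]
25. n1.env = 27  [27]
26. n14.hot = 2  [len(S.cnt)]
27. n14.mk = true  [true]
28. n15.lim = 21  [A₀.hot * -2 + 25]
29. n15.off = -2  [A₀.hot * -1]
30. n16.mk = "pv"  [terminal]
31. n17.cnt = "rp"  ["rp"]
32. n18.lim = 8  [8]
33. n18.off = -4  [len(S.cnt) - 6]
34. n19.off = 1  [terminal]
35. n20.lim = 3  [terminal]
36. n18.live = false  [D.off > -4]
37. n18.hot = 15  [D.off + b.lim + 16]
38. n21.off = 5  [terminal]
39. n17.ok = true  [D.live == false]
40. n17.fin = 11  [(if D.live then D.hot else g.off) + 6]
41. n17.env = "p"  [if D.live then S.cnt else "p"]
42. n15.live = false  [D.lim == S.fin]
43. n15.hot = 30  [len(d.mk) + 28]
44. n22.hot = 19  [19]
45. n22.mk = true  [D.live == false]
46. n23.off = -7  [terminal]
47. n22.env = "uq"  ["uq"]
48. n14.env = "vv"  ["vv"]
49. n24.lim = true  [E.lim > -6]
50. n25.mk = "yw"  [terminal]
51. n24.key = 0  [len(d.mk) - 2]
52. n0.ok = false  [E.env == B.key]
53. n0.fin = -3  [B.key * -2 - 3]
54. n0.env = "kxk"  ["k" ++ S.cnt]

11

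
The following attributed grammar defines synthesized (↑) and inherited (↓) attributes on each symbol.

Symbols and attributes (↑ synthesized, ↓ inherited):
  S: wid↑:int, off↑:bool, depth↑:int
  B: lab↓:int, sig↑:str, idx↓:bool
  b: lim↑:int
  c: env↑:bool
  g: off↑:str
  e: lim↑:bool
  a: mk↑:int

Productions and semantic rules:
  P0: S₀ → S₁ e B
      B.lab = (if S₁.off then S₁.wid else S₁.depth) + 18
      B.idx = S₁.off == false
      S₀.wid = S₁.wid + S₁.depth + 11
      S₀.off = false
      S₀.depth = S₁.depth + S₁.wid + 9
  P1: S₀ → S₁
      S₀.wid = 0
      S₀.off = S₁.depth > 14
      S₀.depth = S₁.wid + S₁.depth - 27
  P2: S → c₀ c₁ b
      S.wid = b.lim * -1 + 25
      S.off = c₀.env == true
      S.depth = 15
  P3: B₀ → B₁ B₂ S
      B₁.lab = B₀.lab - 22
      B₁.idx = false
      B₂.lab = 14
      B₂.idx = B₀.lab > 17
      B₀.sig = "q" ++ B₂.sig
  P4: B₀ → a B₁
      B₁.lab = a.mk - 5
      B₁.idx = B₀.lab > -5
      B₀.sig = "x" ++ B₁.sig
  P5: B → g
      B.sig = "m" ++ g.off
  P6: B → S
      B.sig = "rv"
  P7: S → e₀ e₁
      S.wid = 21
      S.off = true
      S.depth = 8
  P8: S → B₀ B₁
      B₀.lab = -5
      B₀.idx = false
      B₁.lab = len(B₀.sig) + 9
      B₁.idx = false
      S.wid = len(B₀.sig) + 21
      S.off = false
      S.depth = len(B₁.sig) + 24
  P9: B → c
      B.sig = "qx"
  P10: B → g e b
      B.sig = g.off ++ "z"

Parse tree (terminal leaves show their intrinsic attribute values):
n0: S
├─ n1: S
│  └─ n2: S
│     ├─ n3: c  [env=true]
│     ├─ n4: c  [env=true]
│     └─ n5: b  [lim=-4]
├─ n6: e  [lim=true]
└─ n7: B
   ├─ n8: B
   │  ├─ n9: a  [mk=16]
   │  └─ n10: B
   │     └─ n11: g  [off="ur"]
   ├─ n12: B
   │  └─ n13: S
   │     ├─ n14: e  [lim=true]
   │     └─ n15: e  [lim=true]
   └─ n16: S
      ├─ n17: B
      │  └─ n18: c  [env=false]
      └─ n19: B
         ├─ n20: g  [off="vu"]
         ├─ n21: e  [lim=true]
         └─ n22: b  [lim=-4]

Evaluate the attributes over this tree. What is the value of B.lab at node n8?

1. n3.env = true  [terminal]
2. n4.env = true  [terminal]
3. n5.lim = -4  [terminal]
4. n2.wid = 29  [b.lim * -1 + 25]
5. n2.off = true  [c₀.env == true]
6. n2.depth = 15  [15]
7. n1.wid = 0  [0]
8. n1.off = true  [S₁.depth > 14]
9. n1.depth = 17  [S₁.wid + S₁.depth - 27]
10. n6.lim = true  [terminal]
11. n7.lab = 18  [(if S₁.off then S₁.wid else S₁.depth) + 18]
12. n7.idx = false  [S₁.off == false]
13. n8.lab = -4  [B₀.lab - 22]
14. n8.idx = false  [false]
15. n9.mk = 16  [terminal]
16. n10.lab = 11  [a.mk - 5]
17. n10.idx = true  [B₀.lab > -5]
18. n11.off = "ur"  [terminal]
19. n10.sig = "mur"  ["m" ++ g.off]
20. n8.sig = "xmur"  ["x" ++ B₁.sig]
21. n12.lab = 14  [14]
22. n12.idx = true  [B₀.lab > 17]
23. n14.lim = true  [terminal]
24. n15.lim = true  [terminal]
25. n13.wid = 21  [21]
26. n13.off = true  [true]
27. n13.depth = 8  [8]
28. n12.sig = "rv"  ["rv"]
29. n17.lab = -5  [-5]
30. n17.idx = false  [false]
31. n18.env = false  [terminal]
32. n17.sig = "qx"  ["qx"]
33. n19.lab = 11  [len(B₀.sig) + 9]
34. n19.idx = false  [false]
35. n20.off = "vu"  [terminal]
36. n21.lim = true  [terminal]
37. n22.lim = -4  [terminal]
38. n19.sig = "vuz"  [g.off ++ "z"]
39. n16.wid = 23  [len(B₀.sig) + 21]
40. n16.off = false  [false]
41. n16.depth = 27  [len(B₁.sig) + 24]
42. n7.sig = "qrv"  ["q" ++ B₂.sig]
43. n0.wid = 28  [S₁.wid + S₁.depth + 11]
44. n0.off = false  [false]
45. n0.depth = 26  [S₁.depth + S₁.wid + 9]

-4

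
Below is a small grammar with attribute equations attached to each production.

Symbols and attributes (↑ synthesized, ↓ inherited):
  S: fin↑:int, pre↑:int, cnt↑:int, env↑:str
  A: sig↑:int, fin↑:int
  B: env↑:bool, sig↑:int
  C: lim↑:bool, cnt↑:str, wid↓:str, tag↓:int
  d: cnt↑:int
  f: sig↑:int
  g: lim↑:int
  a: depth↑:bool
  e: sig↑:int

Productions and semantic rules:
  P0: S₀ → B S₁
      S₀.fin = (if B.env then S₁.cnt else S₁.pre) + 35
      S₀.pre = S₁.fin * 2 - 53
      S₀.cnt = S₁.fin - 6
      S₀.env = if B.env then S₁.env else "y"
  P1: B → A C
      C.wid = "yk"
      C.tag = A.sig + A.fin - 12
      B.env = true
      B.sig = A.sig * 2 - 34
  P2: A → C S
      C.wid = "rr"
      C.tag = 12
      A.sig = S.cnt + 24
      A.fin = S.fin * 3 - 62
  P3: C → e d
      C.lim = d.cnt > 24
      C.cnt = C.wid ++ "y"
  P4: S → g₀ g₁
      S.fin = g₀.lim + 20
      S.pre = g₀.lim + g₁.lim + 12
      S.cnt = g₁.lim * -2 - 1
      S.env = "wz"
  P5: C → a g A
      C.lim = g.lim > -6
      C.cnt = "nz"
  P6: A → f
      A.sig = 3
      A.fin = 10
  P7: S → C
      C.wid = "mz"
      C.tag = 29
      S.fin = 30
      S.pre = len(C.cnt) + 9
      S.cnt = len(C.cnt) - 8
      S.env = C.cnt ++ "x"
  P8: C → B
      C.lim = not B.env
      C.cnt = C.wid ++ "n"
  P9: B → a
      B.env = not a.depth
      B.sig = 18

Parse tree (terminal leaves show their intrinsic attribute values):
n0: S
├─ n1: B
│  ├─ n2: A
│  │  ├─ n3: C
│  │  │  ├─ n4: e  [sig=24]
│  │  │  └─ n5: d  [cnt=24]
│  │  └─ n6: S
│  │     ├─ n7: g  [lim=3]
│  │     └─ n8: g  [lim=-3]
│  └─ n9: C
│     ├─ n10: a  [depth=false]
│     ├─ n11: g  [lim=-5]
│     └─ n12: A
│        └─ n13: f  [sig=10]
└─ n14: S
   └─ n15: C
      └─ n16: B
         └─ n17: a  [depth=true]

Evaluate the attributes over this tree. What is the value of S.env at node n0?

1. n3.wid = "rr"  ["rr"]
2. n3.tag = 12  [12]
3. n4.sig = 24  [terminal]
4. n5.cnt = 24  [terminal]
5. n3.lim = false  [d.cnt > 24]
6. n3.cnt = "rry"  [C.wid ++ "y"]
7. n7.lim = 3  [terminal]
8. n8.lim = -3  [terminal]
9. n6.fin = 23  [g₀.lim + 20]
10. n6.pre = 12  [g₀.lim + g₁.lim + 12]
11. n6.cnt = 5  [g₁.lim * -2 - 1]
12. n6.env = "wz"  ["wz"]
13. n2.sig = 29  [S.cnt + 24]
14. n2.fin = 7  [S.fin * 3 - 62]
15. n9.wid = "yk"  ["yk"]
16. n9.tag = 24  [A.sig + A.fin - 12]
17. n10.depth = false  [terminal]
18. n11.lim = -5  [terminal]
19. n13.sig = 10  [terminal]
20. n12.sig = 3  [3]
21. n12.fin = 10  [10]
22. n9.lim = true  [g.lim > -6]
23. n9.cnt = "nz"  ["nz"]
24. n1.env = true  [true]
25. n1.sig = 24  [A.sig * 2 - 34]
26. n15.wid = "mz"  ["mz"]
27. n15.tag = 29  [29]
28. n17.depth = true  [terminal]
29. n16.env = false  [not a.depth]
30. n16.sig = 18  [18]
31. n15.lim = true  [not B.env]
32. n15.cnt = "mzn"  [C.wid ++ "n"]
33. n14.fin = 30  [30]
34. n14.pre = 12  [len(C.cnt) + 9]
35. n14.cnt = -5  [len(C.cnt) - 8]
36. n14.env = "mznx"  [C.cnt ++ "x"]
37. n0.fin = 30  [(if B.env then S₁.cnt else S₁.pre) + 35]
38. n0.pre = 7  [S₁.fin * 2 - 53]
39. n0.cnt = 24  [S₁.fin - 6]
40. n0.env = "mznx"  [if B.env then S₁.env else "y"]

"mznx"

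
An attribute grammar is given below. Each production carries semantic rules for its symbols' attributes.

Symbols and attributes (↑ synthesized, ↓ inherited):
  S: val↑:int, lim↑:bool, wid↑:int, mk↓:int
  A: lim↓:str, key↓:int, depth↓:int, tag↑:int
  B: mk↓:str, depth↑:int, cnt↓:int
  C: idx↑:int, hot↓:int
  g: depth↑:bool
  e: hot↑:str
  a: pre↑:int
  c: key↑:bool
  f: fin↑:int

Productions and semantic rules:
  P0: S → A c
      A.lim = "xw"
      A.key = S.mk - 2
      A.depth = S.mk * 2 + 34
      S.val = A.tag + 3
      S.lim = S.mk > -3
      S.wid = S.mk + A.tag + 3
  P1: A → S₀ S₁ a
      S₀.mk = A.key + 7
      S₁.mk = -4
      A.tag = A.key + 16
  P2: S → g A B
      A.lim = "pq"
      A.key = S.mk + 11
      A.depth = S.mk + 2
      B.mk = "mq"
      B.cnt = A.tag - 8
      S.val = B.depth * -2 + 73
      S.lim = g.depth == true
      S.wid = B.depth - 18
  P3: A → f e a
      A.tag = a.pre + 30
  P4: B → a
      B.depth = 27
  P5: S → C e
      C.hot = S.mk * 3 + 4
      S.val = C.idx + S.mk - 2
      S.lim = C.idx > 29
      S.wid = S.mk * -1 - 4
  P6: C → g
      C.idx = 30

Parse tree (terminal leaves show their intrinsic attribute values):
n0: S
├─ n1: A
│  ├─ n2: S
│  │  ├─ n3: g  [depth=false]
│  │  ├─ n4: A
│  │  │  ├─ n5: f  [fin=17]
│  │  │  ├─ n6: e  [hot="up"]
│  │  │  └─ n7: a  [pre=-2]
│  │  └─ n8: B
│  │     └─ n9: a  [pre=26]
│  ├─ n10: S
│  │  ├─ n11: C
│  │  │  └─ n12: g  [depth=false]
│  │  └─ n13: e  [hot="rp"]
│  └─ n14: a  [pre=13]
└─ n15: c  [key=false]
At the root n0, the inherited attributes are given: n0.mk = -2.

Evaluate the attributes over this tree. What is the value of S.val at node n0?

1. n0.mk = -2  [given at root]
2. n1.lim = "xw"  ["xw"]
3. n1.key = -4  [S.mk - 2]
4. n1.depth = 30  [S.mk * 2 + 34]
5. n2.mk = 3  [A.key + 7]
6. n3.depth = false  [terminal]
7. n4.lim = "pq"  ["pq"]
8. n4.key = 14  [S.mk + 11]
9. n4.depth = 5  [S.mk + 2]
10. n5.fin = 17  [terminal]
11. n6.hot = "up"  [terminal]
12. n7.pre = -2  [terminal]
13. n4.tag = 28  [a.pre + 30]
14. n8.mk = "mq"  ["mq"]
15. n8.cnt = 20  [A.tag - 8]
16. n9.pre = 26  [terminal]
17. n8.depth = 27  [27]
18. n2.val = 19  [B.depth * -2 + 73]
19. n2.lim = false  [g.depth == true]
20. n2.wid = 9  [B.depth - 18]
21. n10.mk = -4  [-4]
22. n11.hot = -8  [S.mk * 3 + 4]
23. n12.depth = false  [terminal]
24. n11.idx = 30  [30]
25. n13.hot = "rp"  [terminal]
26. n10.val = 24  [C.idx + S.mk - 2]
27. n10.lim = true  [C.idx > 29]
28. n10.wid = 0  [S.mk * -1 - 4]
29. n14.pre = 13  [terminal]
30. n1.tag = 12  [A.key + 16]
31. n15.key = false  [terminal]
32. n0.val = 15  [A.tag + 3]
33. n0.lim = true  [S.mk > -3]
34. n0.wid = 13  [S.mk + A.tag + 3]

15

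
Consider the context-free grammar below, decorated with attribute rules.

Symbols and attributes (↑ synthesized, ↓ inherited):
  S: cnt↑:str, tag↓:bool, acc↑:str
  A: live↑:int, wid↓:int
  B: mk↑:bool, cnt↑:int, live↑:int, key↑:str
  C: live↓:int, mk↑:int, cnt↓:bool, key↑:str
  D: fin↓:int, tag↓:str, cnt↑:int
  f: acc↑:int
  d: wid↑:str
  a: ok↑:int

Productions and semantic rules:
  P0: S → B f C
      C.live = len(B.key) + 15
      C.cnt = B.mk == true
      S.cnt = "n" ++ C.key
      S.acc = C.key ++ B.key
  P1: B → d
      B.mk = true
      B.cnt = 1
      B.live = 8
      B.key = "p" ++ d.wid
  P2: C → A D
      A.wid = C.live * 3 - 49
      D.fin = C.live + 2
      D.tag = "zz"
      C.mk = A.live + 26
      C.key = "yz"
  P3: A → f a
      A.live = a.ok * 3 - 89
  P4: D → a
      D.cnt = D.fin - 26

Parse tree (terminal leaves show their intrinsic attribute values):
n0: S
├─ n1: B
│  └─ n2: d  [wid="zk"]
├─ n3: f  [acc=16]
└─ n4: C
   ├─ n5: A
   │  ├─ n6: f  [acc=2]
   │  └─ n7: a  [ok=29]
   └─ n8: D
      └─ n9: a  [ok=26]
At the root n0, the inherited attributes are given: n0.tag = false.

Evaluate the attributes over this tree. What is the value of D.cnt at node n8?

-6

1. n0.tag = false  [given at root]
2. n2.wid = "zk"  [terminal]
3. n1.mk = true  [true]
4. n1.cnt = 1  [1]
5. n1.live = 8  [8]
6. n1.key = "pzk"  ["p" ++ d.wid]
7. n3.acc = 16  [terminal]
8. n4.live = 18  [len(B.key) + 15]
9. n4.cnt = true  [B.mk == true]
10. n5.wid = 5  [C.live * 3 - 49]
11. n6.acc = 2  [terminal]
12. n7.ok = 29  [terminal]
13. n5.live = -2  [a.ok * 3 - 89]
14. n8.fin = 20  [C.live + 2]
15. n8.tag = "zz"  ["zz"]
16. n9.ok = 26  [terminal]
17. n8.cnt = -6  [D.fin - 26]
18. n4.mk = 24  [A.live + 26]
19. n4.key = "yz"  ["yz"]
20. n0.cnt = "nyz"  ["n" ++ C.key]
21. n0.acc = "yzpzk"  [C.key ++ B.key]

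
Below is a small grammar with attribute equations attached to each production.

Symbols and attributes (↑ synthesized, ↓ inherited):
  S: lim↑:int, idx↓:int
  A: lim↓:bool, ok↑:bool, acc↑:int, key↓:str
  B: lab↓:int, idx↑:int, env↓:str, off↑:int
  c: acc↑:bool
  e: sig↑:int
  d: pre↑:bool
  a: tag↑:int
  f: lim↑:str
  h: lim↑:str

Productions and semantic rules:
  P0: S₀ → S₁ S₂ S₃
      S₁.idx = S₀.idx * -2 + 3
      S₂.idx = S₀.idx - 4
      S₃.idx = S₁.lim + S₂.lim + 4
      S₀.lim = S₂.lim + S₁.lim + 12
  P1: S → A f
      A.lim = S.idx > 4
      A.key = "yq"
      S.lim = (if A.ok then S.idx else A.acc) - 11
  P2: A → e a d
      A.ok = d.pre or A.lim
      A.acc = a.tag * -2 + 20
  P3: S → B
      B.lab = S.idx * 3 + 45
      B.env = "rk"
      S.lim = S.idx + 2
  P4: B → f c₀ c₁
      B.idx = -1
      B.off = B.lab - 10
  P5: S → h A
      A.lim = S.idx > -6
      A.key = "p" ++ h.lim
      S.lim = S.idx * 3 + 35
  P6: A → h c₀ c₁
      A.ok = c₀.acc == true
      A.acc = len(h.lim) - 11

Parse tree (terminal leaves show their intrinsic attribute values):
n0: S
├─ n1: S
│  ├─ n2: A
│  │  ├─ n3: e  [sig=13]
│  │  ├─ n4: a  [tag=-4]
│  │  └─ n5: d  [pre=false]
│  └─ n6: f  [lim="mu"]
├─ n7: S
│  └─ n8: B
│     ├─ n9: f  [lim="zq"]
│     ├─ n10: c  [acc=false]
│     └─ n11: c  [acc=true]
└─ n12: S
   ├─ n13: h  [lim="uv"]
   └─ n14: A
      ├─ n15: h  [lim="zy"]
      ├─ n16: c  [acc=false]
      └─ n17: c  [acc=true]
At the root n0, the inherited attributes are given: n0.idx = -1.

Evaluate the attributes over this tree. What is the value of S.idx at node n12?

-5

1. n0.idx = -1  [given at root]
2. n1.idx = 5  [S₀.idx * -2 + 3]
3. n2.lim = true  [S.idx > 4]
4. n2.key = "yq"  ["yq"]
5. n3.sig = 13  [terminal]
6. n4.tag = -4  [terminal]
7. n5.pre = false  [terminal]
8. n2.ok = true  [d.pre or A.lim]
9. n2.acc = 28  [a.tag * -2 + 20]
10. n6.lim = "mu"  [terminal]
11. n1.lim = -6  [(if A.ok then S.idx else A.acc) - 11]
12. n7.idx = -5  [S₀.idx - 4]
13. n8.lab = 30  [S.idx * 3 + 45]
14. n8.env = "rk"  ["rk"]
15. n9.lim = "zq"  [terminal]
16. n10.acc = false  [terminal]
17. n11.acc = true  [terminal]
18. n8.idx = -1  [-1]
19. n8.off = 20  [B.lab - 10]
20. n7.lim = -3  [S.idx + 2]
21. n12.idx = -5  [S₁.lim + S₂.lim + 4]
22. n13.lim = "uv"  [terminal]
23. n14.lim = true  [S.idx > -6]
24. n14.key = "puv"  ["p" ++ h.lim]
25. n15.lim = "zy"  [terminal]
26. n16.acc = false  [terminal]
27. n17.acc = true  [terminal]
28. n14.ok = false  [c₀.acc == true]
29. n14.acc = -9  [len(h.lim) - 11]
30. n12.lim = 20  [S.idx * 3 + 35]
31. n0.lim = 3  [S₂.lim + S₁.lim + 12]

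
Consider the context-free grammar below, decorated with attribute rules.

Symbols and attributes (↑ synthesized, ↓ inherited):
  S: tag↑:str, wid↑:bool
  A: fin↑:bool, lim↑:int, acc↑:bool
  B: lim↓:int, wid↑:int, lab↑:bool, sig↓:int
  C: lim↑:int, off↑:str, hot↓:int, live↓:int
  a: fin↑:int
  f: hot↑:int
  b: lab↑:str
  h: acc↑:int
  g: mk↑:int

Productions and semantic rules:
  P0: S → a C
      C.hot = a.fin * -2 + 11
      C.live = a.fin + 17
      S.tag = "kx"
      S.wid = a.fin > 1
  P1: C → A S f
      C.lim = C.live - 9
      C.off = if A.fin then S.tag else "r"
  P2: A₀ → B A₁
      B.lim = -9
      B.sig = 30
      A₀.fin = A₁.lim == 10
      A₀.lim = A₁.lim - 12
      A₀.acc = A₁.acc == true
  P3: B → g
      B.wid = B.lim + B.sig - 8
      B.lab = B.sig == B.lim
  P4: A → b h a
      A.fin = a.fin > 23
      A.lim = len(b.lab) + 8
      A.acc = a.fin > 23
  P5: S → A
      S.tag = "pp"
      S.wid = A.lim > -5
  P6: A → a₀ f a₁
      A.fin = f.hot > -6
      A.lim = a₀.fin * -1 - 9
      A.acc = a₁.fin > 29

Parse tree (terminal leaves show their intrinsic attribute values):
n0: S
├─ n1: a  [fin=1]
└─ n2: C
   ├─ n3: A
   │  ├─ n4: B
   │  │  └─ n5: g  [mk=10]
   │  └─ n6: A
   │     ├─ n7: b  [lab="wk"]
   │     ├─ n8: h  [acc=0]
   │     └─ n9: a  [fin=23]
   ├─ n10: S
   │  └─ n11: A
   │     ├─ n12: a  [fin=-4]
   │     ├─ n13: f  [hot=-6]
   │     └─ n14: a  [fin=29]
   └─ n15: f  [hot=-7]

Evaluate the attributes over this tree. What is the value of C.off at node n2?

"pp"

1. n1.fin = 1  [terminal]
2. n2.hot = 9  [a.fin * -2 + 11]
3. n2.live = 18  [a.fin + 17]
4. n4.lim = -9  [-9]
5. n4.sig = 30  [30]
6. n5.mk = 10  [terminal]
7. n4.wid = 13  [B.lim + B.sig - 8]
8. n4.lab = false  [B.sig == B.lim]
9. n7.lab = "wk"  [terminal]
10. n8.acc = 0  [terminal]
11. n9.fin = 23  [terminal]
12. n6.fin = false  [a.fin > 23]
13. n6.lim = 10  [len(b.lab) + 8]
14. n6.acc = false  [a.fin > 23]
15. n3.fin = true  [A₁.lim == 10]
16. n3.lim = -2  [A₁.lim - 12]
17. n3.acc = false  [A₁.acc == true]
18. n12.fin = -4  [terminal]
19. n13.hot = -6  [terminal]
20. n14.fin = 29  [terminal]
21. n11.fin = false  [f.hot > -6]
22. n11.lim = -5  [a₀.fin * -1 - 9]
23. n11.acc = false  [a₁.fin > 29]
24. n10.tag = "pp"  ["pp"]
25. n10.wid = false  [A.lim > -5]
26. n15.hot = -7  [terminal]
27. n2.lim = 9  [C.live - 9]
28. n2.off = "pp"  [if A.fin then S.tag else "r"]
29. n0.tag = "kx"  ["kx"]
30. n0.wid = false  [a.fin > 1]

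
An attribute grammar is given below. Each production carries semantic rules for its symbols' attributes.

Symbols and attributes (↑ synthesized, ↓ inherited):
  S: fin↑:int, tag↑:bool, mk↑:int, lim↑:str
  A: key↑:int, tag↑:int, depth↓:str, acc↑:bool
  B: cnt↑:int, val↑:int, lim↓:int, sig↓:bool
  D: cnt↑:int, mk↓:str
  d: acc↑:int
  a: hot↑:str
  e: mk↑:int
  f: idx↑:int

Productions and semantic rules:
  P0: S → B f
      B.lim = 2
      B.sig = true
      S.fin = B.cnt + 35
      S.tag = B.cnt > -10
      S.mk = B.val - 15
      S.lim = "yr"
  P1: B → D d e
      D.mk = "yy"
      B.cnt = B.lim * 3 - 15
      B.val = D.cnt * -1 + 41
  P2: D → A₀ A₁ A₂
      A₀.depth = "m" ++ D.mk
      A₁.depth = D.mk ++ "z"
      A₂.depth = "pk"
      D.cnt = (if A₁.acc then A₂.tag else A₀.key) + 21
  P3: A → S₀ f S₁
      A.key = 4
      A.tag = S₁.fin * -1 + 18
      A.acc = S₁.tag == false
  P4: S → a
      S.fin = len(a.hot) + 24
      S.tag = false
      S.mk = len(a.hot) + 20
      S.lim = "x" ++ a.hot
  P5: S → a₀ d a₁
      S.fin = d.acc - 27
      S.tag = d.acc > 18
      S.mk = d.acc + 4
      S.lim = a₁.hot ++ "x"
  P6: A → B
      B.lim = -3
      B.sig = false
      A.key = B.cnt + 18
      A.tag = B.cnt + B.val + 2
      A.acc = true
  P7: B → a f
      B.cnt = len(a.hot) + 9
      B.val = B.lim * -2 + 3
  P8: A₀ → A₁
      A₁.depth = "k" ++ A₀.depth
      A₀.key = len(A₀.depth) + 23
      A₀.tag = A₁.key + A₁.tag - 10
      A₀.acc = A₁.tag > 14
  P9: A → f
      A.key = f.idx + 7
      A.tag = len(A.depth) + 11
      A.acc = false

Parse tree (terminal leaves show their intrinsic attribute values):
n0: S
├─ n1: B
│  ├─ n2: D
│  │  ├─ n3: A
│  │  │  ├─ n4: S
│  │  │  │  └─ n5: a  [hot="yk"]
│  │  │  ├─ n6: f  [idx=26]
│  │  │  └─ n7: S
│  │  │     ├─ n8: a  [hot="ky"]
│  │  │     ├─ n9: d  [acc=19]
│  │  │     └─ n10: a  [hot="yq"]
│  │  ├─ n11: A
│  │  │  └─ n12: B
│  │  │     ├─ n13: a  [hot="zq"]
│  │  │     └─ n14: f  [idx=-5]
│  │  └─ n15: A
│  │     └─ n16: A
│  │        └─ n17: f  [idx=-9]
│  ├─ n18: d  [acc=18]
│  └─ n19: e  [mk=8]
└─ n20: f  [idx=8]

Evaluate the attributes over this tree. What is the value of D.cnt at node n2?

23

1. n1.lim = 2  [2]
2. n1.sig = true  [true]
3. n2.mk = "yy"  ["yy"]
4. n3.depth = "myy"  ["m" ++ D.mk]
5. n5.hot = "yk"  [terminal]
6. n4.fin = 26  [len(a.hot) + 24]
7. n4.tag = false  [false]
8. n4.mk = 22  [len(a.hot) + 20]
9. n4.lim = "xyk"  ["x" ++ a.hot]
10. n6.idx = 26  [terminal]
11. n8.hot = "ky"  [terminal]
12. n9.acc = 19  [terminal]
13. n10.hot = "yq"  [terminal]
14. n7.fin = -8  [d.acc - 27]
15. n7.tag = true  [d.acc > 18]
16. n7.mk = 23  [d.acc + 4]
17. n7.lim = "yqx"  [a₁.hot ++ "x"]
18. n3.key = 4  [4]
19. n3.tag = 26  [S₁.fin * -1 + 18]
20. n3.acc = false  [S₁.tag == false]
21. n11.depth = "yyz"  [D.mk ++ "z"]
22. n12.lim = -3  [-3]
23. n12.sig = false  [false]
24. n13.hot = "zq"  [terminal]
25. n14.idx = -5  [terminal]
26. n12.cnt = 11  [len(a.hot) + 9]
27. n12.val = 9  [B.lim * -2 + 3]
28. n11.key = 29  [B.cnt + 18]
29. n11.tag = 22  [B.cnt + B.val + 2]
30. n11.acc = true  [true]
31. n15.depth = "pk"  ["pk"]
32. n16.depth = "kpk"  ["k" ++ A₀.depth]
33. n17.idx = -9  [terminal]
34. n16.key = -2  [f.idx + 7]
35. n16.tag = 14  [len(A.depth) + 11]
36. n16.acc = false  [false]
37. n15.key = 25  [len(A₀.depth) + 23]
38. n15.tag = 2  [A₁.key + A₁.tag - 10]
39. n15.acc = false  [A₁.tag > 14]
40. n2.cnt = 23  [(if A₁.acc then A₂.tag else A₀.key) + 21]
41. n18.acc = 18  [terminal]
42. n19.mk = 8  [terminal]
43. n1.cnt = -9  [B.lim * 3 - 15]
44. n1.val = 18  [D.cnt * -1 + 41]
45. n20.idx = 8  [terminal]
46. n0.fin = 26  [B.cnt + 35]
47. n0.tag = true  [B.cnt > -10]
48. n0.mk = 3  [B.val - 15]
49. n0.lim = "yr"  ["yr"]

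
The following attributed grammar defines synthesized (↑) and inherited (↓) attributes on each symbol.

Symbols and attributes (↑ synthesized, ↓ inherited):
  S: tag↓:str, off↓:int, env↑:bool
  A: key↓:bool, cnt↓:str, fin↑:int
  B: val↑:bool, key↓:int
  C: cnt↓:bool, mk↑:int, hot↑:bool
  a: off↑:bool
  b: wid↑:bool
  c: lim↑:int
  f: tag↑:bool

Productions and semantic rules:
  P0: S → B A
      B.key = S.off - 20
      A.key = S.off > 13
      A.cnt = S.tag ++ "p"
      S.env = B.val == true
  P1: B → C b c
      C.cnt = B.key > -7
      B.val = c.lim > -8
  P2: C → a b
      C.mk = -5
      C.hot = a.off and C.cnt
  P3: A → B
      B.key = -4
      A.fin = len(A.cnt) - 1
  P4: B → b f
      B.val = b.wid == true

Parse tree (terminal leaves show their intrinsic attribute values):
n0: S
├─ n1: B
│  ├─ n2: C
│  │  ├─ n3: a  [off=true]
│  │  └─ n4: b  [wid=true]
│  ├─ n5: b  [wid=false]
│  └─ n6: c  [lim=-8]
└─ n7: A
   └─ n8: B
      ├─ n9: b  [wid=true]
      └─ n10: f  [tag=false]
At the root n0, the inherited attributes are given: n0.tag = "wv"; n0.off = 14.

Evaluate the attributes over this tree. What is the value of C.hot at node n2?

true

1. n0.tag = "wv"  [given at root]
2. n0.off = 14  [given at root]
3. n1.key = -6  [S.off - 20]
4. n2.cnt = true  [B.key > -7]
5. n3.off = true  [terminal]
6. n4.wid = true  [terminal]
7. n2.mk = -5  [-5]
8. n2.hot = true  [a.off and C.cnt]
9. n5.wid = false  [terminal]
10. n6.lim = -8  [terminal]
11. n1.val = false  [c.lim > -8]
12. n7.key = true  [S.off > 13]
13. n7.cnt = "wvp"  [S.tag ++ "p"]
14. n8.key = -4  [-4]
15. n9.wid = true  [terminal]
16. n10.tag = false  [terminal]
17. n8.val = true  [b.wid == true]
18. n7.fin = 2  [len(A.cnt) - 1]
19. n0.env = false  [B.val == true]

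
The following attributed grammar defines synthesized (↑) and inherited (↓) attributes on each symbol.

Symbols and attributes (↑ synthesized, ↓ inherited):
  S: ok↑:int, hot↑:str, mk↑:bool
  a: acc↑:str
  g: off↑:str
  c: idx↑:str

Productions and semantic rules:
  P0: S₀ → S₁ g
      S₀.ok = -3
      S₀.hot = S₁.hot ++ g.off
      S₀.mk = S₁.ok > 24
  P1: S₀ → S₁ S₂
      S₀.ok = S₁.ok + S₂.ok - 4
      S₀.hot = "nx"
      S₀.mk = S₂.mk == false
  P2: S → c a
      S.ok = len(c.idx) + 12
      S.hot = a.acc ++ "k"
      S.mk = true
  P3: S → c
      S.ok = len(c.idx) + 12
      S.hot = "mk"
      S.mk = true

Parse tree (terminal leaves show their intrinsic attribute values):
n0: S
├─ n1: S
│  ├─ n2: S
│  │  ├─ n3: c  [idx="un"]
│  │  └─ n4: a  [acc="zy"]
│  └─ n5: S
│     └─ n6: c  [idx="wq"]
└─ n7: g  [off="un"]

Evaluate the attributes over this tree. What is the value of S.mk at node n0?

false

1. n3.idx = "un"  [terminal]
2. n4.acc = "zy"  [terminal]
3. n2.ok = 14  [len(c.idx) + 12]
4. n2.hot = "zyk"  [a.acc ++ "k"]
5. n2.mk = true  [true]
6. n6.idx = "wq"  [terminal]
7. n5.ok = 14  [len(c.idx) + 12]
8. n5.hot = "mk"  ["mk"]
9. n5.mk = true  [true]
10. n1.ok = 24  [S₁.ok + S₂.ok - 4]
11. n1.hot = "nx"  ["nx"]
12. n1.mk = false  [S₂.mk == false]
13. n7.off = "un"  [terminal]
14. n0.ok = -3  [-3]
15. n0.hot = "nxun"  [S₁.hot ++ g.off]
16. n0.mk = false  [S₁.ok > 24]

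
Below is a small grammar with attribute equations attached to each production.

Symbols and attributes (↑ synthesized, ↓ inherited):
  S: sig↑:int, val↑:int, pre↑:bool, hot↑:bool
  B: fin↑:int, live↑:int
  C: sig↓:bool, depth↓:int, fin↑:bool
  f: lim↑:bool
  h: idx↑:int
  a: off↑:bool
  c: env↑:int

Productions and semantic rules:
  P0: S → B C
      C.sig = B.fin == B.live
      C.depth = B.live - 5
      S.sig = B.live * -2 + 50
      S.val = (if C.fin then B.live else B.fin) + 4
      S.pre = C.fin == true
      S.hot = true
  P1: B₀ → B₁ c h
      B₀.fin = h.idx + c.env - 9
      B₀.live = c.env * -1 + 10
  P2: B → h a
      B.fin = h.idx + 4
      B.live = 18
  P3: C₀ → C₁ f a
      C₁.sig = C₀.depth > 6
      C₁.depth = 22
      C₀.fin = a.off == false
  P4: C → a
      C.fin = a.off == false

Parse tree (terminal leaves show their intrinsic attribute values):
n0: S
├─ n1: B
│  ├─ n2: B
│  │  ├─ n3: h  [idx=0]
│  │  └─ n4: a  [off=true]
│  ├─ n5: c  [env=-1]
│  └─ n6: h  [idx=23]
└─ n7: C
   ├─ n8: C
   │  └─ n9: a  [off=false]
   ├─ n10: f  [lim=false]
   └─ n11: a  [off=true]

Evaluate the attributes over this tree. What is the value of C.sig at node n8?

1. n3.idx = 0  [terminal]
2. n4.off = true  [terminal]
3. n2.fin = 4  [h.idx + 4]
4. n2.live = 18  [18]
5. n5.env = -1  [terminal]
6. n6.idx = 23  [terminal]
7. n1.fin = 13  [h.idx + c.env - 9]
8. n1.live = 11  [c.env * -1 + 10]
9. n7.sig = false  [B.fin == B.live]
10. n7.depth = 6  [B.live - 5]
11. n8.sig = false  [C₀.depth > 6]
12. n8.depth = 22  [22]
13. n9.off = false  [terminal]
14. n8.fin = true  [a.off == false]
15. n10.lim = false  [terminal]
16. n11.off = true  [terminal]
17. n7.fin = false  [a.off == false]
18. n0.sig = 28  [B.live * -2 + 50]
19. n0.val = 17  [(if C.fin then B.live else B.fin) + 4]
20. n0.pre = false  [C.fin == true]
21. n0.hot = true  [true]

false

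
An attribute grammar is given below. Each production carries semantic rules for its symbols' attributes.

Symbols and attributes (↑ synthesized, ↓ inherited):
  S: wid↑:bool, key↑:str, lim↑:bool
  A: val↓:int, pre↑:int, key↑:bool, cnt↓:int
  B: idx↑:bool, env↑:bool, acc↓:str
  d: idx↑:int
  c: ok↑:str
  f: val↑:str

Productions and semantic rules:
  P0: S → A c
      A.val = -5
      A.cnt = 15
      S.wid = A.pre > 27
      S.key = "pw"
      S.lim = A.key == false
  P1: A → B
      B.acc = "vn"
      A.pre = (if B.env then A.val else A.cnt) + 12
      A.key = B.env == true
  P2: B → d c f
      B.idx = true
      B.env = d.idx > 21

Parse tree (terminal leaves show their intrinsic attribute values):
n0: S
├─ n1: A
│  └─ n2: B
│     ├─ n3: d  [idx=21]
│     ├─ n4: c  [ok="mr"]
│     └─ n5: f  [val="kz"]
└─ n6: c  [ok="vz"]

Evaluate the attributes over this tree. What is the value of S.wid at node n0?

false

1. n1.val = -5  [-5]
2. n1.cnt = 15  [15]
3. n2.acc = "vn"  ["vn"]
4. n3.idx = 21  [terminal]
5. n4.ok = "mr"  [terminal]
6. n5.val = "kz"  [terminal]
7. n2.idx = true  [true]
8. n2.env = false  [d.idx > 21]
9. n1.pre = 27  [(if B.env then A.val else A.cnt) + 12]
10. n1.key = false  [B.env == true]
11. n6.ok = "vz"  [terminal]
12. n0.wid = false  [A.pre > 27]
13. n0.key = "pw"  ["pw"]
14. n0.lim = true  [A.key == false]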